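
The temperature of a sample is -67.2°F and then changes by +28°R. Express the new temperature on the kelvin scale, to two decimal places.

Initial temperature in Celsius: (-67.2 - 32) × 5/9 = -55.1111°C.
The 28°R change is an interval, so only the factor 5/9 applies: +28 × 5/9 = +15.5556°C.
Final Celsius temperature: -55.1111 + 15.5556 = -39.5556°C.
In kelvin: -39.5556 + 273.15 = 233.59 K.

233.59 K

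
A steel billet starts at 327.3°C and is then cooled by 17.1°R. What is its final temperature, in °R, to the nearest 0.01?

1063.71°R

The 17.1°R change is an interval, so only the factor 5/9 applies: -17.1 × 5/9 = -9.5000°C.
Final Celsius temperature: 327.3000 - 9.5000 = 317.8000°C.
In Rankine: 317.8000 × 1.8 + 491.67 = 1063.71°R.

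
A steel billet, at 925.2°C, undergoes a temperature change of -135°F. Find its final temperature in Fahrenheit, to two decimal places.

1562.36°F

The 135°F change is an interval, so only the factor 5/9 applies: -135 × 5/9 = -75.0000°C.
Final Celsius temperature: 925.2000 - 75.0000 = 850.2000°C.
In Fahrenheit: 850.2000 × 1.8 + 32 = 1562.36°F.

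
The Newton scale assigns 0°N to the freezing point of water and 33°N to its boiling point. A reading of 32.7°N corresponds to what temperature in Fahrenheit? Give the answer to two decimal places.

210.36°F

Linear interpolation between the fixed points: C = (32.7 - 0) × 100 / (33 - 0) = 99.0909°C.
Then 99.0909 × 1.8 + 32 = 210.36°F.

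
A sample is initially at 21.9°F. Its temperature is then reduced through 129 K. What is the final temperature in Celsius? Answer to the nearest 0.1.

-134.6°C

Initial temperature in Celsius: (21.9 - 32) × 5/9 = -5.6111°C.
The 129 K change is an interval; Kelvin and Celsius degrees are the same size, so ΔC = -129°C.
Final Celsius temperature: -5.6111 - 129.0000 = -134.6111°C.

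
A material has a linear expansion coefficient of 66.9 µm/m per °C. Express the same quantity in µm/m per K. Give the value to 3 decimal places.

The quantity depends on a temperature interval, so only the ratio of degree sizes applies; the offset between the scales is irrelevant.
A change of 1 K is a change of 1°C, so per K the value is 66.9 × 1 = 66.900.

66.900 µm/m per K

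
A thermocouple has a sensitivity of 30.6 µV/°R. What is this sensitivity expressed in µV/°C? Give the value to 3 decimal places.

55.080 µV/°C

The quantity depends on a temperature interval, so only the ratio of degree sizes applies; the offset between the scales is irrelevant.
A change of 1°C is a change of 1.8°R, so per °C the value is 30.6 × 1.8 = 55.080.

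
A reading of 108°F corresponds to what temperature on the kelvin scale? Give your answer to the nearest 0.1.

In Celsius: (108 - 32) × 5/9 = 42.2222°C.
In kelvin: 42.2222 + 273.15 = 315.4 K.

315.4 K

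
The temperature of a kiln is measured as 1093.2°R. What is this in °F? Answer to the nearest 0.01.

633.53°F

In Celsius: (1093.2 - 491.67) × 5/9 = 334.1833°C.
In Fahrenheit: 334.1833 × 1.8 + 32 = 633.53°F.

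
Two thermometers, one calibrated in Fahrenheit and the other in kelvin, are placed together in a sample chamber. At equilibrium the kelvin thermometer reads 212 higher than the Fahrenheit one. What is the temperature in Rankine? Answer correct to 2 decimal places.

Let x be the Fahrenheit reading; then the kelvin reading is 5/9·x + 255.372.
(5/9·x + 255.372) - x = 212  ⇒  (-4/9)·x = -43.3722  ⇒  x = 97.5875°F.
In Celsius: (97.5875 - 32) × 5/9 = 36.4375°C.
In Rankine: 36.4375 × 1.8 + 491.67 = 557.26°R.

557.26°R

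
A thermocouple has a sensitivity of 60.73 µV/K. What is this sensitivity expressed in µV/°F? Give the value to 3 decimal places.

33.739 µV/°F

Since only a temperature interval is involved, the additive offset between the scales drops out.
A change of 1°F is a change of 5/9 K, so per °F the value is 60.73 × 5/9 = 33.739.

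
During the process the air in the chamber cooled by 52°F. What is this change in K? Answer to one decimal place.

28.9 K

For a temperature interval the offset drops out; only the factor 5/9 applies.
52 × 5/9 = 28.9.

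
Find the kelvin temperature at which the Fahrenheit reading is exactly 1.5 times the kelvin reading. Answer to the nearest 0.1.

Let K be the kelvin reading. The Fahrenheit reading is F = 1.8·K - 459.67.
Require F = 1.5·K: 1.8·K - 459.67 = 1.5·K.
(0.3)·K = 459.67  ⇒  K = 1532.2.

1532.2 K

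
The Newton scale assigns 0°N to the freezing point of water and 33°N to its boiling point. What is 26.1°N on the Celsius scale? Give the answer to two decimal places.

79.09°C

Linear interpolation between the fixed points: C = (26.1 - 0) × 100 / (33 - 0) = 79.0909°C.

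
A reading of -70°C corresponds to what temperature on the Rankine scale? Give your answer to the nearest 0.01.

365.67°R

In Rankine: -70.0000 × 1.8 + 491.67 = 365.67°R.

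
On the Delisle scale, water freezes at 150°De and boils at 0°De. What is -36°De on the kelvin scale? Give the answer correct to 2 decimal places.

397.15 K

Linear interpolation between the fixed points: C = (-36 - 150) × 100 / (0 - 150) = 124.0000°C.
Then 124.0000 + 273.15 = 397.15 K.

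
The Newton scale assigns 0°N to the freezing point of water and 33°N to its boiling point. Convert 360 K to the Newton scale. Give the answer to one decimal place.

First in Celsius: 360 - 273.15 = 86.8500°C.
Linearly onto the Newton scale: 0 + (86.8500 / 100) × (33 - 0) = 28.7°N.

28.7°N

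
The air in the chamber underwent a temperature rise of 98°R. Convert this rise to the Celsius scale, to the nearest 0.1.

Only the scale ratio 5/9 matters for a change in temperature.
98 × 5/9 = 54.4.

54.4°C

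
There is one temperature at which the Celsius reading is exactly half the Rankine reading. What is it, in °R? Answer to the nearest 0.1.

Let R be the Rankine reading. The Celsius reading is C = 5/9·R - 273.15.
Require C = 0.5·R: 5/9·R - 273.15 = 0.5·R.
(1/18)·R = 273.15  ⇒  R = 4916.7.

4916.7°R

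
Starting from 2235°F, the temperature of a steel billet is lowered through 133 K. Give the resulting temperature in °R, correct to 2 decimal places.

2455.27°R

Initial temperature in Celsius: (2235 - 32) × 5/9 = 1223.8889°C.
The 133 K change is an interval; Kelvin and Celsius degrees are the same size, so ΔC = -133°C.
Final Celsius temperature: 1223.8889 - 133.0000 = 1090.8889°C.
In Rankine: 1090.8889 × 1.8 + 491.67 = 2455.27°R.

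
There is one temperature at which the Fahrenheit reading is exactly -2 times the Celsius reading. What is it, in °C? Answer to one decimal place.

-8.4°C

Let C be the Celsius reading. The Fahrenheit reading is F = 1.8·C + 32.
Require F = -2·C: 1.8·C + 32 = -2·C.
(3.8)·C = -32  ⇒  C = -8.4.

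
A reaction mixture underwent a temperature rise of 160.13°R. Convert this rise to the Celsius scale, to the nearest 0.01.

An interval of 1°R corresponds to 5/9°C.
160.13 × 5/9 = 88.96.

88.96°C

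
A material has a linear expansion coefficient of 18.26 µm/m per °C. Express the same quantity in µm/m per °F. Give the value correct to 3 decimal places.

10.144 µm/m per °F

Since only a temperature interval is involved, the additive offset between the scales drops out.
A change of 1°F is a change of 5/9°C, so per °F the value is 18.26 × 5/9 = 10.144.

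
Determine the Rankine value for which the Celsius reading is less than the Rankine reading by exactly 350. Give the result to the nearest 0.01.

Let R be the Rankine reading. The Celsius reading is C = 5/9·R - 273.15.
Require C - R = -350: (-4/9)·R - 273.15 = -350.
R = (-350 + 273.15) / (-4/9) = 172.91.

172.91°R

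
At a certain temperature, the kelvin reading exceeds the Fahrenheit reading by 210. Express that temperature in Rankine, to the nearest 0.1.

561.8°R

Let x be the Fahrenheit reading; then the kelvin reading is 5/9·x + 255.372.
(5/9·x + 255.372) - x = 210  ⇒  (-4/9)·x = -45.3722  ⇒  x = 102.0875°F.
In Celsius: (102.0875 - 32) × 5/9 = 38.9375°C.
In Rankine: 38.9375 × 1.8 + 491.67 = 561.8°R.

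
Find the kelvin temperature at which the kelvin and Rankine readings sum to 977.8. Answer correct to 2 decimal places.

349.21 K

Let K be the kelvin reading. The Rankine reading is R = 1.8·K.
Require K + R = 977.8: (2.8)·K = 977.8.
K = (977.8) / (2.8) = 349.21.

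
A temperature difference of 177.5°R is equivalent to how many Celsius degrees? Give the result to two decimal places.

An interval of 1°R corresponds to 5/9°C.
177.5 × 5/9 = 98.61.

98.61°C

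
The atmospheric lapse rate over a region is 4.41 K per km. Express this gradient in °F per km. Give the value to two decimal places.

Since only a temperature interval is involved, the additive offset between the scales drops out.
A change of 1 K is a change of 1.8°F, so 4.41 × 1.8 = 7.94.

7.94 °F/km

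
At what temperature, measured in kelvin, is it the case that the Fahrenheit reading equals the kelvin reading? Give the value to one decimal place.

574.6 K

Let K be the kelvin reading. The Fahrenheit reading is F = 1.8·K - 459.67.
Set F = K: 1.8·K - 459.67 = K.
(0.8)·K = 459.67  ⇒  K = 574.6.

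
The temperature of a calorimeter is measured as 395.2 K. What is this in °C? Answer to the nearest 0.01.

122.05°C

In Celsius: 395.2 - 273.15 = 122.0500°C.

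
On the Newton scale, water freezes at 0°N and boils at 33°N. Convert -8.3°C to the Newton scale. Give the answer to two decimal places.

-2.74°N

Linearly onto the Newton scale: 0 + (-8.3000 / 100) × (33 - 0) = -2.74°N.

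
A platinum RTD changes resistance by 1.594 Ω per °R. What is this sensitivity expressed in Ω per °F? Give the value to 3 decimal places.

Since only a temperature interval is involved, the additive offset between the scales drops out.
A change of 1°F is a change of 1°R, so per °F the value is 1.594 × 1 = 1.594.

1.594 Ω per °F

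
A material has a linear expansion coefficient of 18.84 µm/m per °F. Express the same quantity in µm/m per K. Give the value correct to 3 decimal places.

The quantity depends on a temperature interval, so only the ratio of degree sizes applies; the offset between the scales is irrelevant.
A change of 1 K is a change of 1.8°F, so per K the value is 18.84 × 1.8 = 33.912.

33.912 µm/m per K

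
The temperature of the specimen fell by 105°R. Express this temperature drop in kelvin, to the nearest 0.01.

For a temperature interval the offset drops out; only the factor 5/9 applies.
105 × 5/9 = 58.33.

58.33 K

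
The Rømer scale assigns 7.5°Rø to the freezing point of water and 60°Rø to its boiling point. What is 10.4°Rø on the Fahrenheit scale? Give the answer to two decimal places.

Linear interpolation between the fixed points: C = (10.4 - 7.5) × 100 / (60 - 7.5) = 5.5238°C.
Then 5.5238 × 1.8 + 32 = 41.94°F.

41.94°F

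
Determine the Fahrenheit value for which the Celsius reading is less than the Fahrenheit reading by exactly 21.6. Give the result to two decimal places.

Let F be the Fahrenheit reading. The Celsius reading is C = 5/9·F - 17.7778.
Require C - F = -21.6: (-4/9)·F - 17.7778 = -21.6.
F = (-21.6 + 17.7778) / (-4/9) = 8.60.

8.60°F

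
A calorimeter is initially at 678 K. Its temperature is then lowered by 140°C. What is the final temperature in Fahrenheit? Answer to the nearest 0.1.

508.7°F

Initial temperature in Celsius: 678 - 273.15 = 404.8500°C.
Final Celsius temperature: 404.8500 - 140.0000 = 264.8500°C.
In Fahrenheit: 264.8500 × 1.8 + 32 = 508.7°F.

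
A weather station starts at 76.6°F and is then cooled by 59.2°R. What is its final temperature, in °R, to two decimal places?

Initial temperature in Celsius: (76.6 - 32) × 5/9 = 24.7778°C.
The 59.2°R change is an interval, so only the factor 5/9 applies: -59.2 × 5/9 = -32.8889°C.
Final Celsius temperature: 24.7778 - 32.8889 = -8.1111°C.
In Rankine: -8.1111 × 1.8 + 491.67 = 477.07°R.

477.07°R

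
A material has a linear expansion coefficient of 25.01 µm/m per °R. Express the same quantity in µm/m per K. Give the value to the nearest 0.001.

Since only a temperature interval is involved, the additive offset between the scales drops out.
A change of 1 K is a change of 1.8°R, so per K the value is 25.01 × 1.8 = 45.018.

45.018 µm/m per K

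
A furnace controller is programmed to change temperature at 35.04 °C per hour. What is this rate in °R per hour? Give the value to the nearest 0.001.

63.072 °R/hour

The quantity depends on a temperature interval, so only the ratio of degree sizes applies; the offset between the scales is irrelevant.
A change of 1°C is a change of 1.8°R, so 35.04 × 1.8 = 63.072.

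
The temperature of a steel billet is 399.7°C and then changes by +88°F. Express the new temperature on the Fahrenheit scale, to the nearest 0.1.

The 88°F change is an interval, so only the factor 5/9 applies: +88 × 5/9 = +48.8889°C.
Final Celsius temperature: 399.7000 + 48.8889 = 448.5889°C.
In Fahrenheit: 448.5889 × 1.8 + 32 = 839.5°F.

839.5°F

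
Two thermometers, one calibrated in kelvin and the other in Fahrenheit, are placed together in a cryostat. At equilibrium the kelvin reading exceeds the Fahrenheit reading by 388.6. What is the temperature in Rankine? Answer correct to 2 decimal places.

Let x be the kelvin reading; then the Fahrenheit reading is 1.8·x - 459.67.
(1.8·x - 459.67) - x = -388.6  ⇒  (0.8)·x = 71.07  ⇒  x = 88.8375 K.
In Celsius: 88.8375 - 273.15 = -184.3125°C.
In Rankine: -184.3125 × 1.8 + 491.67 = 159.91°R.

159.91°R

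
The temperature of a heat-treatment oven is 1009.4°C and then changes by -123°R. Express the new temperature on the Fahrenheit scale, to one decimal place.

1725.9°F

The 123°R change is an interval, so only the factor 5/9 applies: -123 × 5/9 = -68.3333°C.
Final Celsius temperature: 1009.4000 - 68.3333 = 941.0667°C.
In Fahrenheit: 941.0667 × 1.8 + 32 = 1725.9°F.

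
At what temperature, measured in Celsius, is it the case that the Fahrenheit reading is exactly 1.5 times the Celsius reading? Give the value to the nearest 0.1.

-106.7°C

Let C be the Celsius reading. The Fahrenheit reading is F = 1.8·C + 32.
Require F = 1.5·C: 1.8·C + 32 = 1.5·C.
(0.3)·C = -32  ⇒  C = -106.7.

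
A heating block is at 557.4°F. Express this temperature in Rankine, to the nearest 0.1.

1017.1°R

In Celsius: (557.4 - 32) × 5/9 = 291.8889°C.
In Rankine: 291.8889 × 1.8 + 491.67 = 1017.1°R.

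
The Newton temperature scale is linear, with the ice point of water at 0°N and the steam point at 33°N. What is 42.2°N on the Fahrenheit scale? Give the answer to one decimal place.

Linear interpolation between the fixed points: C = (42.2 - 0) × 100 / (33 - 0) = 127.8788°C.
Then 127.8788 × 1.8 + 32 = 262.2°F.

262.2°F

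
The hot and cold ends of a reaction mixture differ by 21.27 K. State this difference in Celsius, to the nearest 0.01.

21.27°C

Kelvin and Celsius degrees are the same size, so the interval is unchanged: 21.27.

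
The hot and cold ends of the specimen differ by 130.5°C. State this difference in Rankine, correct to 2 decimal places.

Only the scale ratio 1.8 matters for a change in temperature.
130.5 × 1.8 = 234.90.

234.90°R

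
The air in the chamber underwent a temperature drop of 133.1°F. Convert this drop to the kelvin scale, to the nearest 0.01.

73.94 K

Only the scale ratio 5/9 matters for a change in temperature.
133.1 × 5/9 = 73.94.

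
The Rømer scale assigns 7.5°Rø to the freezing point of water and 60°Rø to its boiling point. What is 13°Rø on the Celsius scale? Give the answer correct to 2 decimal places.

10.48°C

Linear interpolation between the fixed points: C = (13 - 7.5) × 100 / (60 - 7.5) = 10.4762°C.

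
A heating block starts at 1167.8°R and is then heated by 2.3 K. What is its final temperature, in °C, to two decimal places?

377.93°C

Initial temperature in Celsius: (1167.8 - 491.67) × 5/9 = 375.6278°C.
The 2.3 K change is an interval; Kelvin and Celsius degrees are the same size, so ΔC = +2.3°C.
Final Celsius temperature: 375.6278 + 2.3000 = 377.9278°C.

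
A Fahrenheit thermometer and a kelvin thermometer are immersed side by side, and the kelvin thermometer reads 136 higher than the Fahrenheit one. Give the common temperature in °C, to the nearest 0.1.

Let x be the Fahrenheit reading; then the kelvin reading is 5/9·x + 255.372.
(5/9·x + 255.372) - x = 136  ⇒  (-4/9)·x = -119.372  ⇒  x = 268.5875°F.
In Celsius: (268.5875 - 32) × 5/9 = 131.4°C.

131.4°C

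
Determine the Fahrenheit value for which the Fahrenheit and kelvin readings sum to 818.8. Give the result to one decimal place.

362.2°F

Let F be the Fahrenheit reading. The kelvin reading is K = 5/9·F + 255.372.
Require F + K = 818.8: (14/9)·F + 255.372 = 818.8.
F = (818.8 - 255.372) / (14/9) = 362.2.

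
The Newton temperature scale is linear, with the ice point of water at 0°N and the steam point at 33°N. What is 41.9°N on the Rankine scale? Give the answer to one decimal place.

Linear interpolation between the fixed points: C = (41.9 - 0) × 100 / (33 - 0) = 126.9697°C.
Then 126.9697 × 1.8 + 491.67 = 720.2°R.

720.2°R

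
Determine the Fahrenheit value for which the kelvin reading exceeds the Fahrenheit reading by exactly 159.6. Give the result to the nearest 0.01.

Let F be the Fahrenheit reading. The kelvin reading is K = 5/9·F + 255.372.
Require K - F = 159.6: (-4/9)·F + 255.372 = 159.6.
F = (159.6 - 255.372) / (-4/9) = 215.49.

215.49°F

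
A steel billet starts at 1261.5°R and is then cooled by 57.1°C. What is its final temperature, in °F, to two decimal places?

699.05°F

Initial temperature in Celsius: (1261.5 - 491.67) × 5/9 = 427.6833°C.
Final Celsius temperature: 427.6833 - 57.1000 = 370.5833°C.
In Fahrenheit: 370.5833 × 1.8 + 32 = 699.05°F.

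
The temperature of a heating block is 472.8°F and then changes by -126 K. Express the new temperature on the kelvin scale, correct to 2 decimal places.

Initial temperature in Celsius: (472.8 - 32) × 5/9 = 244.8889°C.
The 126 K change is an interval; Kelvin and Celsius degrees are the same size, so ΔC = -126°C.
Final Celsius temperature: 244.8889 - 126.0000 = 118.8889°C.
In kelvin: 118.8889 + 273.15 = 392.04 K.

392.04 K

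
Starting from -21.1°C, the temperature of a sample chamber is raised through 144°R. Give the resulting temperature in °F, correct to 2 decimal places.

138.02°F

The 144°R change is an interval, so only the factor 5/9 applies: +144 × 5/9 = +80.0000°C.
Final Celsius temperature: -21.1000 + 80.0000 = 58.9000°C.
In Fahrenheit: 58.9000 × 1.8 + 32 = 138.02°F.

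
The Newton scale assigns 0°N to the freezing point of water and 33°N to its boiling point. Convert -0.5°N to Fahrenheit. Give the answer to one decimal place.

Linear interpolation between the fixed points: C = (-0.5 - 0) × 100 / (33 - 0) = -1.5152°C.
Then -1.5152 × 1.8 + 32 = 29.3°F.

29.3°F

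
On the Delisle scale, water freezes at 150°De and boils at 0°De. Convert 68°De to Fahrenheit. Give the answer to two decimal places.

Linear interpolation between the fixed points: C = (68 - 150) × 100 / (0 - 150) = 54.6667°C.
Then 54.6667 × 1.8 + 32 = 130.40°F.

130.40°F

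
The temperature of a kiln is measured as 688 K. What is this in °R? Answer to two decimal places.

1238.40°R

In Celsius: 688 - 273.15 = 414.8500°C.
In Rankine: 414.8500 × 1.8 + 491.67 = 1238.40°R.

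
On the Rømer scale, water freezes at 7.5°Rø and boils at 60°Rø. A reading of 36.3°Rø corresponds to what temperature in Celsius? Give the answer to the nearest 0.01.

Linear interpolation between the fixed points: C = (36.3 - 7.5) × 100 / (60 - 7.5) = 54.8571°C.

54.86°C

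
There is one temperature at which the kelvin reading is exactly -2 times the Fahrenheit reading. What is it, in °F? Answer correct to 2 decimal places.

-99.93°F

Let F be the Fahrenheit reading. The kelvin reading is K = 5/9·F + 255.372.
Require K = -2·F: 5/9·F + 255.372 = -2·F.
(23/9)·F = -255.372  ⇒  F = -99.93.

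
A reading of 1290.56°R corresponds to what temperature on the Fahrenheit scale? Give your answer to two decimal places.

In Celsius: (1290.56 - 491.67) × 5/9 = 443.8278°C.
In Fahrenheit: 443.8278 × 1.8 + 32 = 830.89°F.

830.89°F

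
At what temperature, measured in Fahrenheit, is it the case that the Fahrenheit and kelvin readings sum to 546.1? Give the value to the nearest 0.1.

186.9°F

Let F be the Fahrenheit reading. The kelvin reading is K = 5/9·F + 255.372.
Require F + K = 546.1: (14/9)·F + 255.372 = 546.1.
F = (546.1 - 255.372) / (14/9) = 186.9.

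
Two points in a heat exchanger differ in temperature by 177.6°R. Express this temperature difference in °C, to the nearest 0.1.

98.7°C

For a temperature interval the offset drops out; only the factor 5/9 applies.
177.6 × 5/9 = 98.7.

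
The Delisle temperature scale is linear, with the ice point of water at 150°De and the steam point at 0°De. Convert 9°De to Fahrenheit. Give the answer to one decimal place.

Linear interpolation between the fixed points: C = (9 - 150) × 100 / (0 - 150) = 94.0000°C.
Then 94.0000 × 1.8 + 32 = 201.2°F.

201.2°F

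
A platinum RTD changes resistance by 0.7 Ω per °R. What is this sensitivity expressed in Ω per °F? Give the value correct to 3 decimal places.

The quantity depends on a temperature interval, so only the ratio of degree sizes applies; the offset between the scales is irrelevant.
A change of 1°F is a change of 1°R, so per °F the value is 0.7 × 1 = 0.700.

0.700 Ω per °F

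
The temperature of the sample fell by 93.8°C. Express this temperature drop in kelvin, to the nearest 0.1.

Celsius and kelvin degrees are the same size, so the interval is unchanged: 93.8.

93.8 K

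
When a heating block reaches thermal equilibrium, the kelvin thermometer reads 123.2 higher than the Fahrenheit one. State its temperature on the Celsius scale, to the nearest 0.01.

Let x be the Fahrenheit reading; then the kelvin reading is 5/9·x + 255.372.
(5/9·x + 255.372) - x = 123.2  ⇒  (-4/9)·x = -132.172  ⇒  x = 297.3875°F.
In Celsius: (297.3875 - 32) × 5/9 = 147.44°C.

147.44°C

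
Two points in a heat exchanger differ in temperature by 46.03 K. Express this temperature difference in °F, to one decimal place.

Only the scale ratio 1.8 matters for a change in temperature.
46.03 × 1.8 = 82.9.

82.9°F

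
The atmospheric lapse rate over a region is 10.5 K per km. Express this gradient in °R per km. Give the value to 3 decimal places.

Since only a temperature interval is involved, the additive offset between the scales drops out.
A change of 1 K is a change of 1.8°R, so 10.5 × 1.8 = 18.900.

18.900 °R/km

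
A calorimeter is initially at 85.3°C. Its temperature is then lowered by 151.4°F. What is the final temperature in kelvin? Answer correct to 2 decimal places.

274.34 K

The 151.4°F change is an interval, so only the factor 5/9 applies: -151.4 × 5/9 = -84.1111°C.
Final Celsius temperature: 85.3000 - 84.1111 = 1.1889°C.
In kelvin: 1.1889 + 273.15 = 274.34 K.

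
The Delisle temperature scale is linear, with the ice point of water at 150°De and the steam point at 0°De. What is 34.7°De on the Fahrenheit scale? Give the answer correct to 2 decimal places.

170.36°F

Linear interpolation between the fixed points: C = (34.7 - 150) × 100 / (0 - 150) = 76.8667°C.
Then 76.8667 × 1.8 + 32 = 170.36°F.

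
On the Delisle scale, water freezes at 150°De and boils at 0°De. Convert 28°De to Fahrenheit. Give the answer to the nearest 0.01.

Linear interpolation between the fixed points: C = (28 - 150) × 100 / (0 - 150) = 81.3333°C.
Then 81.3333 × 1.8 + 32 = 178.40°F.

178.40°F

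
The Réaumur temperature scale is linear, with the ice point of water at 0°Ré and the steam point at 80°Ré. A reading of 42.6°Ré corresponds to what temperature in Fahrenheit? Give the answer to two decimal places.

Linear interpolation between the fixed points: C = (42.6 - 0) × 100 / (80 - 0) = 53.2500°C.
Then 53.2500 × 1.8 + 32 = 127.85°F.

127.85°F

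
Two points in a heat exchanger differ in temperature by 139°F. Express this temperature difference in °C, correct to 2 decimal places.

77.22°C

Only the scale ratio 5/9 matters for a change in temperature.
139 × 5/9 = 77.22.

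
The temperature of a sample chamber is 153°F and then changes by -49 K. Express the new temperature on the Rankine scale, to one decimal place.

Initial temperature in Celsius: (153 - 32) × 5/9 = 67.2222°C.
The 49 K change is an interval; Kelvin and Celsius degrees are the same size, so ΔC = -49°C.
Final Celsius temperature: 67.2222 - 49.0000 = 18.2222°C.
In Rankine: 18.2222 × 1.8 + 491.67 = 524.5°R.

524.5°R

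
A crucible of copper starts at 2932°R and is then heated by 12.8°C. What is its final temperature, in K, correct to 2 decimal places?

Initial temperature in Celsius: (2932 - 491.67) × 5/9 = 1355.7389°C.
Final Celsius temperature: 1355.7389 + 12.8000 = 1368.5389°C.
In kelvin: 1368.5389 + 273.15 = 1641.69 K.

1641.69 K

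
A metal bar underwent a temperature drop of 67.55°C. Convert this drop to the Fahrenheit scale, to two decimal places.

An interval of 1°C corresponds to 1.8°F.
67.55 × 1.8 = 121.59.

121.59°F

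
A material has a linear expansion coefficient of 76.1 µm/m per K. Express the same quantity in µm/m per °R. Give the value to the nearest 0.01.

42.28 µm/m per °R

The quantity depends on a temperature interval, so only the ratio of degree sizes applies; the offset between the scales is irrelevant.
A change of 1°R is a change of 5/9 K, so per °R the value is 76.1 × 5/9 = 42.28.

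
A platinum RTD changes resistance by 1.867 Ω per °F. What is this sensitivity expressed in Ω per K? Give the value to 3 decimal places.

Since only a temperature interval is involved, the additive offset between the scales drops out.
A change of 1 K is a change of 1.8°F, so per K the value is 1.867 × 1.8 = 3.361.

3.361 Ω per K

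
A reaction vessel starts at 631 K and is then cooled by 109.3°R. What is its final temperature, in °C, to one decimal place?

297.1°C

Initial temperature in Celsius: 631 - 273.15 = 357.8500°C.
The 109.3°R change is an interval, so only the factor 5/9 applies: -109.3 × 5/9 = -60.7222°C.
Final Celsius temperature: 357.8500 - 60.7222 = 297.1278°C.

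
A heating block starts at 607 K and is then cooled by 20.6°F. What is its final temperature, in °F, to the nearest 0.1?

Initial temperature in Celsius: 607 - 273.15 = 333.8500°C.
The 20.6°F change is an interval, so only the factor 5/9 applies: -20.6 × 5/9 = -11.4444°C.
Final Celsius temperature: 333.8500 - 11.4444 = 322.4056°C.
In Fahrenheit: 322.4056 × 1.8 + 32 = 612.3°F.

612.3°F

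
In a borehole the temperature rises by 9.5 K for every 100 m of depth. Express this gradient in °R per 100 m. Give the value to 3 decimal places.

The quantity depends on a temperature interval, so only the ratio of degree sizes applies; the offset between the scales is irrelevant.
A change of 1 K is a change of 1.8°R, so 9.5 × 1.8 = 17.100.

17.100 °R/100 m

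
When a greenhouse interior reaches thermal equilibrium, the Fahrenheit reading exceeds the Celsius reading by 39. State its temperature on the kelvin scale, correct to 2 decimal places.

Let x be the Celsius reading; then the Fahrenheit reading is 1.8·x + 32.
(1.8·x + 32) - x = 39  ⇒  (0.8)·x = 7  ⇒  x = 8.7500°C.
In kelvin: 8.7500 + 273.15 = 281.90 K.

281.90 K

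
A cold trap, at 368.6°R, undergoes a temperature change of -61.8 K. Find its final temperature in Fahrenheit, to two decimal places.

Initial temperature in Celsius: (368.6 - 491.67) × 5/9 = -68.3722°C.
The 61.8 K change is an interval; Kelvin and Celsius degrees are the same size, so ΔC = -61.8°C.
Final Celsius temperature: -68.3722 - 61.8000 = -130.1722°C.
In Fahrenheit: -130.1722 × 1.8 + 32 = -202.31°F.

-202.31°F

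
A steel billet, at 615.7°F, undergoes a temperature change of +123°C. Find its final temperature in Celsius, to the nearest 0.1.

Initial temperature in Celsius: (615.7 - 32) × 5/9 = 324.2778°C.
Final Celsius temperature: 324.2778 + 123.0000 = 447.2778°C.

447.3°C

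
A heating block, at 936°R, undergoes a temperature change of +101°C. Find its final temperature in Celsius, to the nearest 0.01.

347.85°C

Initial temperature in Celsius: (936 - 491.67) × 5/9 = 246.8500°C.
Final Celsius temperature: 246.8500 + 101.0000 = 347.8500°C.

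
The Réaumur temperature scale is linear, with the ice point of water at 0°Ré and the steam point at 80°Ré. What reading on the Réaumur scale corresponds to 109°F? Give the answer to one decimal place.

First in Celsius: (109 - 32) × 5/9 = 42.7778°C.
Linearly onto the Réaumur scale: 0 + (42.7778 / 100) × (80 - 0) = 34.2°Ré.

34.2°Ré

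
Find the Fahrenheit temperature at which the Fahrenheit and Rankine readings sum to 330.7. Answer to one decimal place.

-64.5°F

Let F be the Fahrenheit reading. The Rankine reading is R = 1·F + 459.67.
Require F + R = 330.7: (2)·F + 459.67 = 330.7.
F = (330.7 - 459.67) / (2) = -64.5.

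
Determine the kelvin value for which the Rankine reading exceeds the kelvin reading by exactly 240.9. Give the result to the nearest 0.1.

Let K be the kelvin reading. The Rankine reading is R = 1.8·K.
Require R - K = 240.9: (0.8)·K = 240.9.
K = (240.9) / (0.8) = 301.1.

301.1 K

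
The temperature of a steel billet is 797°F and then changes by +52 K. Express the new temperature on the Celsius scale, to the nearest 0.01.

477.00°C

Initial temperature in Celsius: (797 - 32) × 5/9 = 425.0000°C.
The 52 K change is an interval; Kelvin and Celsius degrees are the same size, so ΔC = +52°C.
Final Celsius temperature: 425.0000 + 52.0000 = 477.0000°C.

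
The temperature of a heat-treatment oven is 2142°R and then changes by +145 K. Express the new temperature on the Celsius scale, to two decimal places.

1061.85°C

Initial temperature in Celsius: (2142 - 491.67) × 5/9 = 916.8500°C.
The 145 K change is an interval; Kelvin and Celsius degrees are the same size, so ΔC = +145°C.
Final Celsius temperature: 916.8500 + 145.0000 = 1061.8500°C.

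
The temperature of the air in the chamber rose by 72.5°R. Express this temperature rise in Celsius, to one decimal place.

An interval of 1°R corresponds to 5/9°C.
72.5 × 5/9 = 40.3.

40.3°C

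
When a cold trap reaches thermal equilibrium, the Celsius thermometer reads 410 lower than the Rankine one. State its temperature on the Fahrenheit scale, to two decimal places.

-151.76°F

Let x be the Rankine reading; then the Celsius reading is 5/9·x - 273.15.
(5/9·x - 273.15) - x = -410  ⇒  (-4/9)·x = -136.85  ⇒  x = 307.9125°R.
In Celsius: (307.9125 - 491.67) × 5/9 = -102.0875°C.
In Fahrenheit: -102.0875 × 1.8 + 32 = -151.76°F.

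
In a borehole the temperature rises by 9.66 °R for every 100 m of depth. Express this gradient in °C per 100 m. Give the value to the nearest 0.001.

5.367 °C/100 m

Since only a temperature interval is involved, the additive offset between the scales drops out.
A change of 1°R is a change of 5/9°C, so 9.66 × 5/9 = 5.367.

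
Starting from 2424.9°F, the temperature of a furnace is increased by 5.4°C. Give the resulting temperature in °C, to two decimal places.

1334.79°C

Initial temperature in Celsius: (2424.9 - 32) × 5/9 = 1329.3889°C.
Final Celsius temperature: 1329.3889 + 5.4000 = 1334.7889°C.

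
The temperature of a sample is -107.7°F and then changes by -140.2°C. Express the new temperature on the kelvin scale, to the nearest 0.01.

55.34 K

Initial temperature in Celsius: (-107.7 - 32) × 5/9 = -77.6111°C.
Final Celsius temperature: -77.6111 - 140.2000 = -217.8111°C.
In kelvin: -217.8111 + 273.15 = 55.34 K.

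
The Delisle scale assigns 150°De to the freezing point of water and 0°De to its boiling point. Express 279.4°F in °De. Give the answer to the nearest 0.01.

First in Celsius: (279.4 - 32) × 5/9 = 137.4444°C.
Linearly onto the Delisle scale: 150 + (137.4444 / 100) × (0 - 150) = -56.17°De.

-56.17°De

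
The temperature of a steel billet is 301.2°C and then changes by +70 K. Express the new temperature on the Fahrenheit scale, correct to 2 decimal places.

700.16°F

The 70 K change is an interval; Kelvin and Celsius degrees are the same size, so ΔC = +70°C.
Final Celsius temperature: 301.2000 + 70.0000 = 371.2000°C.
In Fahrenheit: 371.2000 × 1.8 + 32 = 700.16°F.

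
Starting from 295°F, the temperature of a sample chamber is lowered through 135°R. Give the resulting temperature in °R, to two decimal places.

Initial temperature in Celsius: (295 - 32) × 5/9 = 146.1111°C.
The 135°R change is an interval, so only the factor 5/9 applies: -135 × 5/9 = -75.0000°C.
Final Celsius temperature: 146.1111 - 75.0000 = 71.1111°C.
In Rankine: 71.1111 × 1.8 + 491.67 = 619.67°R.

619.67°R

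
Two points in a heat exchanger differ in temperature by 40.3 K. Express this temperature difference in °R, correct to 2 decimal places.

72.54°R

For a temperature interval the offset drops out; only the factor 1.8 applies.
40.3 × 1.8 = 72.54.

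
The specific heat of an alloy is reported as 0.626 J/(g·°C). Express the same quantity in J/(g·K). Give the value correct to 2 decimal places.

Since only a temperature interval is involved, the additive offset between the scales drops out.
A change of 1 K is a change of 1°C, so per K the value is 0.626 × 1 = 0.63.

0.63 J/(g·K)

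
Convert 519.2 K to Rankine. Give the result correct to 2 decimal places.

934.56°R

In Celsius: 519.2 - 273.15 = 246.0500°C.
In Rankine: 246.0500 × 1.8 + 491.67 = 934.56°R.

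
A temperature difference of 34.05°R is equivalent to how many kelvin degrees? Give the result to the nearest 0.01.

18.92 K

Only the scale ratio 5/9 matters for a change in temperature.
34.05 × 5/9 = 18.92.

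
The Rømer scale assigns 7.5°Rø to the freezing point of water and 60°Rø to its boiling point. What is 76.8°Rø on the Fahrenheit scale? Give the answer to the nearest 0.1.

Linear interpolation between the fixed points: C = (76.8 - 7.5) × 100 / (60 - 7.5) = 132.0000°C.
Then 132.0000 × 1.8 + 32 = 269.6°F.

269.6°F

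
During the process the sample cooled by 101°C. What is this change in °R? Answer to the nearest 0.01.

181.80°R

An interval of 1°C corresponds to 1.8°R.
101 × 1.8 = 181.80.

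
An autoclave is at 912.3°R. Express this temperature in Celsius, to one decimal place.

233.7°C

In Celsius: (912.3 - 491.67) × 5/9 = 233.6833°C.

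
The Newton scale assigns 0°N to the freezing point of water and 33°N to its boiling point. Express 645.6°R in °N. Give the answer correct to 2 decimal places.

First in Celsius: (645.6 - 491.67) × 5/9 = 85.5167°C.
Linearly onto the Newton scale: 0 + (85.5167 / 100) × (33 - 0) = 28.22°N.

28.22°N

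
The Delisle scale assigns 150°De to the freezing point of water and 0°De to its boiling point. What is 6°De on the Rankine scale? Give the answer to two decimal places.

664.47°R

Linear interpolation between the fixed points: C = (6 - 150) × 100 / (0 - 150) = 96.0000°C.
Then 96.0000 × 1.8 + 491.67 = 664.47°R.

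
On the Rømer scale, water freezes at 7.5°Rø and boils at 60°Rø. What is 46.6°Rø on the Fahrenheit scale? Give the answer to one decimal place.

Linear interpolation between the fixed points: C = (46.6 - 7.5) × 100 / (60 - 7.5) = 74.4762°C.
Then 74.4762 × 1.8 + 32 = 166.1°F.

166.1°F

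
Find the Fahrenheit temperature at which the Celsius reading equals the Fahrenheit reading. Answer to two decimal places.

Let F be the Fahrenheit reading. The Celsius reading is C = 5/9·F - 17.7778.
Set C = F: 5/9·F - 17.7778 = F.
(-4/9)·F = 17.7778  ⇒  F = -40.00.

-40.00°F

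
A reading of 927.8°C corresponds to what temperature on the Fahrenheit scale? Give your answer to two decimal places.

In Fahrenheit: 927.8000 × 1.8 + 32 = 1702.04°F.

1702.04°F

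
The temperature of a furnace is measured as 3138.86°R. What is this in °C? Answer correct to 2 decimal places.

1470.66°C

In Celsius: (3138.86 - 491.67) × 5/9 = 1470.6611°C.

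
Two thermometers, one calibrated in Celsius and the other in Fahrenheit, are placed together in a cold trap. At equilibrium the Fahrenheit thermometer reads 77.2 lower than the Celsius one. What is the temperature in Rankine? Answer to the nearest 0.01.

245.97°R

Let x be the Celsius reading; then the Fahrenheit reading is 1.8·x + 32.
(1.8·x + 32) - x = -77.2  ⇒  (0.8)·x = -109.2  ⇒  x = -136.5000°C.
In Rankine: -136.5000 × 1.8 + 491.67 = 245.97°R.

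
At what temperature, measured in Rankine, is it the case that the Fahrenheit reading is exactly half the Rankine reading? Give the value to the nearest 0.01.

Let R be the Rankine reading. The Fahrenheit reading is F = 1·R - 459.67.
Require F = 0.5·R: 1·R - 459.67 = 0.5·R.
(0.5)·R = 459.67  ⇒  R = 919.34.

919.34°R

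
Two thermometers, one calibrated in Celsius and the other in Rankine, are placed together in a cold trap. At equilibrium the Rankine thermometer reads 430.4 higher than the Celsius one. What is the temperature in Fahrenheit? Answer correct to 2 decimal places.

Let x be the Celsius reading; then the Rankine reading is 1.8·x + 491.67.
(1.8·x + 491.67) - x = 430.4  ⇒  (0.8)·x = -61.27  ⇒  x = -76.5875°C.
In Fahrenheit: -76.5875 × 1.8 + 32 = -105.86°F.

-105.86°F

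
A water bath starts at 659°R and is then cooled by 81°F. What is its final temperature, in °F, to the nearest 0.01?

Initial temperature in Celsius: (659 - 491.67) × 5/9 = 92.9611°C.
The 81°F change is an interval, so only the factor 5/9 applies: -81 × 5/9 = -45.0000°C.
Final Celsius temperature: 92.9611 - 45.0000 = 47.9611°C.
In Fahrenheit: 47.9611 × 1.8 + 32 = 118.33°F.

118.33°F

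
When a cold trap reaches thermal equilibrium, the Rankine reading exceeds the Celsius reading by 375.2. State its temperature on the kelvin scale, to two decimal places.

Let x be the Rankine reading; then the Celsius reading is 5/9·x - 273.15.
(5/9·x - 273.15) - x = -375.2  ⇒  (-4/9)·x = -102.05  ⇒  x = 229.6125°R.
In Celsius: (229.6125 - 491.67) × 5/9 = -145.5875°C.
In kelvin: -145.5875 + 273.15 = 127.56 K.

127.56 K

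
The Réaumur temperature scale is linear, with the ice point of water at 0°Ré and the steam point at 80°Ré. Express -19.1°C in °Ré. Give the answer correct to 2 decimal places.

Linearly onto the Réaumur scale: 0 + (-19.1000 / 100) × (80 - 0) = -15.28°Ré.

-15.28°Ré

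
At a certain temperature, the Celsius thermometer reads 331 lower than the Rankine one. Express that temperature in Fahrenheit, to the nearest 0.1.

-329.5°F

Let x be the Rankine reading; then the Celsius reading is 5/9·x - 273.15.
(5/9·x - 273.15) - x = -331  ⇒  (-4/9)·x = -57.85  ⇒  x = 130.1625°R.
In Celsius: (130.1625 - 491.67) × 5/9 = -200.8375°C.
In Fahrenheit: -200.8375 × 1.8 + 32 = -329.5°F.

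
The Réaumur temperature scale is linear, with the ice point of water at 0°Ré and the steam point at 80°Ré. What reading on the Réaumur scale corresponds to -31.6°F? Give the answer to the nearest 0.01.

-28.27°Ré

First in Celsius: (-31.6 - 32) × 5/9 = -35.3333°C.
Linearly onto the Réaumur scale: 0 + (-35.3333 / 100) × (80 - 0) = -28.27°Ré.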